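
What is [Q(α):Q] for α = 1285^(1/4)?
[Q(α):Q] = 4

α is a root of x^4 - 1285. By Eisenstein's criterion at the prime p = 5 (which divides the constant term 1285 but p^2 = 25 does not, since 1285 is squarefree), x^4 - 1285 is irreducible over Q. Hence [Q(α):Q] = 4.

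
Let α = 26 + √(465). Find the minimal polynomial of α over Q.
m_α(x) = x^2 - 52x + 211

From α - 26 = √(465), squaring gives (α - 26)^2 = 465, i.e. α^2 - 52α + 676 = 465, so α^2 - 52α + 211 = 0. The discriminant of x^2 - 52x + 211 is (-52)^2 - 4·(211) = 2704 - 844 = 1860, and 4·(465) is not a perfect square in Q since 465 is squarefree and ≠ 1. Hence x^2 - 52x + 211 is irreducible over Q and is the minimal polynomial of α.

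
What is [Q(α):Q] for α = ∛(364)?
[Q(α):Q] = 3

The minimal polynomial of α is x^3 - 364, irreducible over Q since 364 is not a perfect cube (so x^3 - 364 has no rational root). Hence [Q(α):Q] = deg(m_α) = 3.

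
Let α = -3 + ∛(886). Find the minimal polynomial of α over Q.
m_α(x) = x^3 + 9x^2 + 27x - 859

Set β = α + 3 = ∛(886), so β^3 = 886. Then (α + 3)^3 - 886 = 0, i.e. α is a root of g(x) = (x + 3)^3 - 886 = x^3 + 9x^2 + 27x - 859. Since g(x) = h(x + 3) where h(x) = x^3 - 886, and h is irreducible over Q (because 886 is not a perfect cube, so h has no rational root, and a monic cubic with no rational root is irreducible), g is also irreducible (irreducibility is preserved under the substitution x → x + 3). Hence m_α(x) = x^3 + 9x^2 + 27x - 859.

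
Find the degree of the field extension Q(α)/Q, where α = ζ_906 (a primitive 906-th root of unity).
[Q(α):Q] = 300

The minimal polynomial of ζ_906 over Q is the 906-th cyclotomic polynomial Φ_906(x), which is irreducible over Q and has degree φ(906) = 300. Hence [Q(α):Q] = φ(906) = 300.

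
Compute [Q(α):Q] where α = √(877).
[Q(α):Q] = 2

[Q(α):Q] equals the degree of the minimal polynomial of α. Here α^2 = 877 and x^2 - 877 is irreducible (d = 877 is squarefree, ≠ 1, hence not a square), so deg(m_α) = 2. Thus [Q(α):Q] = 2.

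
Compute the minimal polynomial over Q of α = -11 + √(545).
m_α(x) = x^2 + 22x - 424

From α + 11 = √(545), squaring gives (α + 11)^2 = 545, i.e. α^2 + 22α + 121 = 545, so α^2 + 22α - 424 = 0. The discriminant of x^2 + 22x - 424 is (22)^2 - 4·(-424) = 484 + 1696 = 2180, and 4·(545) is not a perfect square in Q since 545 is squarefree and ≠ 1. Hence x^2 + 22x - 424 is irreducible over Q and is the minimal polynomial of α.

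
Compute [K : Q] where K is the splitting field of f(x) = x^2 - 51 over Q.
[K : Q] = 2

f(x) = x^2 - 51 factors as (x - √51)(x + √51). The splitting field is K = Q(√51). Since 51 is squarefree and > 1, it is not a perfect square, so x^2 - 51 is irreducible over Q and [Q(√51) : Q] = 2. Hence [K : Q] = 2.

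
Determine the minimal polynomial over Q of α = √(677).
m_α(x) = x^2 - 677

α satisfies α^2 - 677 = 0, so x^2 - 677 annihilates α. Since d = 677 is squarefree and ≠ 1, it is not a perfect square in Q, so x^2 - 677 has no rational root and is therefore irreducible over Q (a degree-2 polynomial over a field is irreducible iff it has no root). Hence m_α(x) = x^2 - 677.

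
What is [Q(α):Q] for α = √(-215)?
[Q(α):Q] = 2

[Q(α):Q] equals the degree of the minimal polynomial of α. Here α^2 = -215 and x^2 + 215 is irreducible (d = -215 is squarefree, ≠ 1, hence not a square), so deg(m_α) = 2. Thus [Q(α):Q] = 2.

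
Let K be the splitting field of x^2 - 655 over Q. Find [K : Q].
[K : Q] = 2

f(x) = x^2 - 655 factors as (x - √655)(x + √655). The splitting field is K = Q(√655). Since 655 is squarefree and > 1, it is not a perfect square, so x^2 - 655 is irreducible over Q and [Q(√655) : Q] = 2. Hence [K : Q] = 2.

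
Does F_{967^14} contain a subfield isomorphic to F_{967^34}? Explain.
No: F_{967^34} is not a subfield of F_{967^14}

F_{p^m} embeds in F_{p^n} iff m | n. Here 34 ∤ 14 (since 14 = 0·34 + 14 with remainder 14 ≠ 0), so F_{967^34} is not a subfield of F_{967^14}. Equivalently: if it were, the tower law would give 34 = [F_{967^34}:F_967] dividing [F_{967^14}:F_967] = 14, contradiction.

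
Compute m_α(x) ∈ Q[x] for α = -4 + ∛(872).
m_α(x) = x^3 + 12x^2 + 48x - 808

Set β = α + 4 = ∛(872), so β^3 = 872. Then (α + 4)^3 - 872 = 0, i.e. α is a root of g(x) = (x + 4)^3 - 872 = x^3 + 12x^2 + 48x - 808. Since g(x) = h(x + 4) where h(x) = x^3 - 872, and h is irreducible over Q (because 872 is not a perfect cube, so h has no rational root, and a monic cubic with no rational root is irreducible), g is also irreducible (irreducibility is preserved under the substitution x → x + 4). Hence m_α(x) = x^3 + 12x^2 + 48x - 808.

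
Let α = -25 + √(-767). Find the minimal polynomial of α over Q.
m_α(x) = x^2 + 50x + 1392

From α + 25 = √(-767), squaring gives (α + 25)^2 = -767, i.e. α^2 + 50α + 625 = -767, so α^2 + 50α + 1392 = 0. The discriminant of x^2 + 50x + 1392 is (50)^2 - 4·(1392) = 2500 - 5568 = -3068, and 4·(-767) is not a perfect square in Q since -767 is squarefree and ≠ 1. Hence x^2 + 50x + 1392 is irreducible over Q and is the minimal polynomial of α.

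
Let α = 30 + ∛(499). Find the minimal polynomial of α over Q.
m_α(x) = x^3 - 90x^2 + 2700x - 27499

Set β = α - 30 = ∛(499), so β^3 = 499. Then (α - 30)^3 - 499 = 0, i.e. α is a root of g(x) = (x - 30)^3 - 499 = x^3 - 90x^2 + 2700x - 27499. Since g(x) = h(x - 30) where h(x) = x^3 - 499, and h is irreducible over Q (because 499 is not a perfect cube, so h has no rational root, and a monic cubic with no rational root is irreducible), g is also irreducible (irreducibility is preserved under the substitution x → x - 30). Hence m_α(x) = x^3 - 90x^2 + 2700x - 27499.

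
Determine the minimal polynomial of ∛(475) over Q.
m_α(x) = x^3 - 475

α satisfies α^3 = 475, so x^3 - 475 annihilates α. By the rational root test, a rational root p/q (in lowest terms) of x^3 - 475 would satisfy p^3 = 475 q^3, forcing q = 1 and p^3 = 475; but 475 is not a perfect cube, contradiction. A monic cubic over Q with no rational root is irreducible (any nontrivial factorization would include a linear factor). Hence x^3 - 475 is the minimal polynomial of α, and in particular [Q(α):Q] = 3.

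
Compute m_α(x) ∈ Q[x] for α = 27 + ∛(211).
m_α(x) = x^3 - 81x^2 + 2187x - 19894

Set β = α - 27 = ∛(211), so β^3 = 211. Then (α - 27)^3 - 211 = 0, i.e. α is a root of g(x) = (x - 27)^3 - 211 = x^3 - 81x^2 + 2187x - 19894. Since g(x) = h(x - 27) where h(x) = x^3 - 211, and h is irreducible over Q (because 211 is not a perfect cube, so h has no rational root, and a monic cubic with no rational root is irreducible), g is also irreducible (irreducibility is preserved under the substitution x → x - 27). Hence m_α(x) = x^3 - 81x^2 + 2187x - 19894.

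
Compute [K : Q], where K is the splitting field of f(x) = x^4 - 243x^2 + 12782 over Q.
[K : Q] = 4

Solving the quadratic in x^2: x^2 = (243 ± √(243^2 - 4·12782))/2 = (243 ± √7921)/2 = (243 ± 89)/2, giving x^2 = 166 or x^2 = 77. So f(x) = (x^2 - 166)(x^2 - 77) and the roots of f are ±√166, ±√77. Hence the splitting field is K = Q(√166, √77). Since 166 and 77 are distinct squarefree integers > 1, their product 12782 is not a perfect square, so √77 ∉ Q(√166). By the tower law [K:Q] = [Q(√166,√77):Q(√166)] · [Q(√166):Q] = 2 · 2 = 4.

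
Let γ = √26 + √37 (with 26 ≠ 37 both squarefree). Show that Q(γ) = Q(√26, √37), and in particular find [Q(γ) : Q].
[Q(γ) : Q] = 4 (equivalently, Q(γ) = Q(√26, √37))

Obviously Q(γ) ⊆ Q(√26, √37), and [Q(√26, √37):Q] = 4 (since 26, 37 are distinct squarefree integers > 1 with 962 not a perfect square). To show equality we compute the minimal polynomial of γ. From γ = √26 + √37: γ^2 = 26 + 2√(962) + 37 = 63 + 2√(962), so γ^2 - 63 = 2√(962); squaring, (γ^2 - 63)^2 = 4·962, i.e. γ^4 - 126γ^2 + 3969 - 3848 = 0, i.e. γ^4 - 126γ^2 + 121 = 0. So γ is a root of x^4 - 126x^2 + 121. This polynomial is irreducible over Q: it has no rational root (each ±√26 ± √37 is irrational), and any factorization into two quadratics over Q would force √(962) ∈ Q (pairing opposite roots) or √26, √37 ∈ Q (other pairings), all impossible. Hence [Q(γ):Q] = 4 = [Q(√26, √37):Q], so Q(γ) = Q(√26, √37).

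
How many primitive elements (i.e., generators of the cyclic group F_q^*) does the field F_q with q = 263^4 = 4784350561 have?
There are φ(4784350560) = 1150822400 primitive elements

F_q^* is cyclic of order q - 1 = 4784350560. A cyclic group of order m has exactly φ(m) generators. Here m = 4784350560 = 2^5 · 3 · 5 · 11 · 131 · 6917, so the number of primitive elements is φ(4784350560) = 1150822400.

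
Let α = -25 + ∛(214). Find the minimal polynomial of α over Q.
m_α(x) = x^3 + 75x^2 + 1875x + 15411

Set β = α + 25 = ∛(214), so β^3 = 214. Then (α + 25)^3 - 214 = 0, i.e. α is a root of g(x) = (x + 25)^3 - 214 = x^3 + 75x^2 + 1875x + 15411. Since g(x) = h(x + 25) where h(x) = x^3 - 214, and h is irreducible over Q (because 214 is not a perfect cube, so h has no rational root, and a monic cubic with no rational root is irreducible), g is also irreducible (irreducibility is preserved under the substitution x → x + 25). Hence m_α(x) = x^3 + 75x^2 + 1875x + 15411.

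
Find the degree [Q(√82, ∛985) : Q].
[Q(√82, ∛985) : Q] = 6

Let L = Q(√82, ∛985). Since Q(√82) ⊂ L and [Q(√82):Q] = 2, the tower law gives 2 | [L:Q]. Likewise Q(∛985) ⊂ L with [Q(∛985):Q] = 3 (because 985 is not a perfect cube), so 3 | [L:Q]. As gcd(2,3) = 1, [L:Q] is divisible by 6. Conversely L is generated over Q by √82 and ∛985, so [L:Q] ≤ 2·3 = 6. Therefore [Q(√82, ∛985) : Q] = 6.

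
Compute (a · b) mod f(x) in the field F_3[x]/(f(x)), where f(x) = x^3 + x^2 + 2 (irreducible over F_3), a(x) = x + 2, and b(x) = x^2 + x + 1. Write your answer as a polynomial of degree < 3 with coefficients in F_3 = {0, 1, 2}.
a · b ≡ 2x^2 (mod f(x))

Multiply in F_3[x]: a(x)·b(x) = (x + 2)·(x^2 + x + 1) = x^3 + 2. This has degree ≥ 3, so divide by f(x) over F_3: x^3 + 2 = (1)·(x^3 + x^2 + 2) + (2x^2). Hence a·b ≡ 2x^2 (mod f). (F_3[x]/(f) is a field with 3^3 = 27 elements since f is irreducible of degree 3.)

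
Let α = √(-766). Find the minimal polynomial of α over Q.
m_α(x) = x^2 + 766

α satisfies α^2 + 766 = 0, so x^2 + 766 annihilates α. Since d = -766 is squarefree and ≠ 1, it is not a perfect square in Q, so x^2 + 766 has no rational root and is therefore irreducible over Q (a degree-2 polynomial over a field is irreducible iff it has no root). Hence m_α(x) = x^2 + 766.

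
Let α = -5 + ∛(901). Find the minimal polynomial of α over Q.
m_α(x) = x^3 + 15x^2 + 75x - 776

Set β = α + 5 = ∛(901), so β^3 = 901. Then (α + 5)^3 - 901 = 0, i.e. α is a root of g(x) = (x + 5)^3 - 901 = x^3 + 15x^2 + 75x - 776. Since g(x) = h(x + 5) where h(x) = x^3 - 901, and h is irreducible over Q (because 901 is not a perfect cube, so h has no rational root, and a monic cubic with no rational root is irreducible), g is also irreducible (irreducibility is preserved under the substitution x → x + 5). Hence m_α(x) = x^3 + 15x^2 + 75x - 776.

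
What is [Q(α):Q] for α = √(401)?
[Q(α):Q] = 2

[Q(α):Q] equals the degree of the minimal polynomial of α. Here α^2 = 401 and x^2 - 401 is irreducible (d = 401 is squarefree, ≠ 1, hence not a square), so deg(m_α) = 2. Thus [Q(α):Q] = 2.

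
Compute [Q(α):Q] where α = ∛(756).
[Q(α):Q] = 3

The minimal polynomial of α is x^3 - 756, irreducible over Q since 756 is not a perfect cube (so x^3 - 756 has no rational root). Hence [Q(α):Q] = deg(m_α) = 3.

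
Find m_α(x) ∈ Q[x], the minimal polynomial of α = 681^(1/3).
m_α(x) = x^3 - 681

α satisfies α^3 = 681, so x^3 - 681 annihilates α. By the rational root test, a rational root p/q (in lowest terms) of x^3 - 681 would satisfy p^3 = 681 q^3, forcing q = 1 and p^3 = 681; but 681 is not a perfect cube, contradiction. A monic cubic over Q with no rational root is irreducible (any nontrivial factorization would include a linear factor). Hence x^3 - 681 is the minimal polynomial of α, and in particular [Q(α):Q] = 3.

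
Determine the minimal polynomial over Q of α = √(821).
m_α(x) = x^2 - 821

α satisfies α^2 - 821 = 0, so x^2 - 821 annihilates α. Since d = 821 is squarefree and ≠ 1, it is not a perfect square in Q, so x^2 - 821 has no rational root and is therefore irreducible over Q (a degree-2 polynomial over a field is irreducible iff it has no root). Hence m_α(x) = x^2 - 821.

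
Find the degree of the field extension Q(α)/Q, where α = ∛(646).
[Q(α):Q] = 3

The minimal polynomial of α is x^3 - 646, irreducible over Q since 646 is not a perfect cube (so x^3 - 646 has no rational root). Hence [Q(α):Q] = deg(m_α) = 3.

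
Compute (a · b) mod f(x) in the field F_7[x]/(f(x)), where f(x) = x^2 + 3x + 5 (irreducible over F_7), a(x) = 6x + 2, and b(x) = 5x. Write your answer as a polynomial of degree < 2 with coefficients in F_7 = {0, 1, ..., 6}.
a · b ≡ 4x + 4 (mod f(x))

Multiply in F_7[x]: a(x)·b(x) = (6x + 2)·(5x) = 2x^2 + 3x. This has degree ≥ 2, so divide by f(x) over F_7: 2x^2 + 3x = (2)·(x^2 + 3x + 5) + (4x + 4). Hence a·b ≡ 4x + 4 (mod f). (F_7[x]/(f) is a field with 7^2 = 49 elements since f is irreducible of degree 2.)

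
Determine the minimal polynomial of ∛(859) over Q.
m_α(x) = x^3 - 859

α satisfies α^3 = 859, so x^3 - 859 annihilates α. By the rational root test, a rational root p/q (in lowest terms) of x^3 - 859 would satisfy p^3 = 859 q^3, forcing q = 1 and p^3 = 859; but 859 is not a perfect cube, contradiction. A monic cubic over Q with no rational root is irreducible (any nontrivial factorization would include a linear factor). Hence x^3 - 859 is the minimal polynomial of α, and in particular [Q(α):Q] = 3.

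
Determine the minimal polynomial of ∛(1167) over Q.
m_α(x) = x^3 - 1167

α satisfies α^3 = 1167, so x^3 - 1167 annihilates α. By the rational root test, a rational root p/q (in lowest terms) of x^3 - 1167 would satisfy p^3 = 1167 q^3, forcing q = 1 and p^3 = 1167; but 1167 is not a perfect cube, contradiction. A monic cubic over Q with no rational root is irreducible (any nontrivial factorization would include a linear factor). Hence x^3 - 1167 is the minimal polynomial of α, and in particular [Q(α):Q] = 3.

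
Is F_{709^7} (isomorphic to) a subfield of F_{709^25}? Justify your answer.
No: F_{709^7} is not a subfield of F_{709^25}

F_{p^m} embeds in F_{p^n} iff m | n. Here 7 ∤ 25 (since 25 = 3·7 + 4 with remainder 4 ≠ 0), so F_{709^7} is not a subfield of F_{709^25}. Equivalently: if it were, the tower law would give 7 = [F_{709^7}:F_709] dividing [F_{709^25}:F_709] = 25, contradiction.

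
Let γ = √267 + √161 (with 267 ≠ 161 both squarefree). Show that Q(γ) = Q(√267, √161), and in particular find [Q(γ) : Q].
[Q(γ) : Q] = 4 (equivalently, Q(γ) = Q(√267, √161))

Obviously Q(γ) ⊆ Q(√267, √161), and [Q(√267, √161):Q] = 4 (since 267, 161 are distinct squarefree integers > 1 with 42987 not a perfect square). To show equality we compute the minimal polynomial of γ. From γ = √267 + √161: γ^2 = 267 + 2√(42987) + 161 = 428 + 2√(42987), so γ^2 - 428 = 2√(42987); squaring, (γ^2 - 428)^2 = 4·42987, i.e. γ^4 - 856γ^2 + 183184 - 171948 = 0, i.e. γ^4 - 856γ^2 + 11236 = 0. So γ is a root of x^4 - 856x^2 + 11236. This polynomial is irreducible over Q: it has no rational root (each ±√267 ± √161 is irrational), and any factorization into two quadratics over Q would force √(42987) ∈ Q (pairing opposite roots) or √267, √161 ∈ Q (other pairings), all impossible. Hence [Q(γ):Q] = 4 = [Q(√267, √161):Q], so Q(γ) = Q(√267, √161).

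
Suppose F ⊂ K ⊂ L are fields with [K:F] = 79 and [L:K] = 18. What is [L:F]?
[L:F] = 1422

The tower law says that for any tower of field extensions F ⊂ K ⊂ L with finite degrees, [L:F] = [L:K] · [K:F]. Here this gives [L:F] = 18 · 79 = 1422.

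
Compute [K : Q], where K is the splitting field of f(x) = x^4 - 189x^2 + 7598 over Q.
[K : Q] = 4

Solving the quadratic in x^2: x^2 = (189 ± √(189^2 - 4·7598))/2 = (189 ± √5329)/2 = (189 ± 73)/2, giving x^2 = 131 or x^2 = 58. So f(x) = (x^2 - 131)(x^2 - 58) and the roots of f are ±√131, ±√58. Hence the splitting field is K = Q(√131, √58). Since 131 and 58 are distinct squarefree integers > 1, their product 7598 is not a perfect square, so √58 ∉ Q(√131). By the tower law [K:Q] = [Q(√131,√58):Q(√131)] · [Q(√131):Q] = 2 · 2 = 4.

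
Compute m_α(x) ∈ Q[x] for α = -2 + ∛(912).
m_α(x) = x^3 + 6x^2 + 12x - 904

Set β = α + 2 = ∛(912), so β^3 = 912. Then (α + 2)^3 - 912 = 0, i.e. α is a root of g(x) = (x + 2)^3 - 912 = x^3 + 6x^2 + 12x - 904. Since g(x) = h(x + 2) where h(x) = x^3 - 912, and h is irreducible over Q (because 912 is not a perfect cube, so h has no rational root, and a monic cubic with no rational root is irreducible), g is also irreducible (irreducibility is preserved under the substitution x → x + 2). Hence m_α(x) = x^3 + 6x^2 + 12x - 904.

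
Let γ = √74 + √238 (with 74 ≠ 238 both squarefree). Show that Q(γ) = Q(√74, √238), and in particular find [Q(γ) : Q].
[Q(γ) : Q] = 4 (equivalently, Q(γ) = Q(√74, √238))

Obviously Q(γ) ⊆ Q(√74, √238), and [Q(√74, √238):Q] = 4 (since 74, 238 are distinct squarefree integers > 1 with 17612 not a perfect square). To show equality we compute the minimal polynomial of γ. From γ = √74 + √238: γ^2 = 74 + 2√(17612) + 238 = 312 + 2√(17612), so γ^2 - 312 = 2√(17612); squaring, (γ^2 - 312)^2 = 4·17612, i.e. γ^4 - 624γ^2 + 97344 - 70448 = 0, i.e. γ^4 - 624γ^2 + 26896 = 0. So γ is a root of x^4 - 624x^2 + 26896. This polynomial is irreducible over Q: it has no rational root (each ±√74 ± √238 is irrational), and any factorization into two quadratics over Q would force √(17612) ∈ Q (pairing opposite roots) or √74, √238 ∈ Q (other pairings), all impossible. Hence [Q(γ):Q] = 4 = [Q(√74, √238):Q], so Q(γ) = Q(√74, √238).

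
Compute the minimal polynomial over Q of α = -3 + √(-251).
m_α(x) = x^2 + 6x + 260

From α + 3 = √(-251), squaring gives (α + 3)^2 = -251, i.e. α^2 + 6α + 9 = -251, so α^2 + 6α + 260 = 0. The discriminant of x^2 + 6x + 260 is (6)^2 - 4·(260) = 36 - 1040 = -1004, and 4·(-251) is not a perfect square in Q since -251 is squarefree and ≠ 1. Hence x^2 + 6x + 260 is irreducible over Q and is the minimal polynomial of α.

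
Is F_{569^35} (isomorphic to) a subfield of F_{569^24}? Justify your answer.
No: F_{569^35} is not a subfield of F_{569^24}

F_{p^m} embeds in F_{p^n} iff m | n. Here 35 ∤ 24 (since 24 = 0·35 + 24 with remainder 24 ≠ 0), so F_{569^35} is not a subfield of F_{569^24}. Equivalently: if it were, the tower law would give 35 = [F_{569^35}:F_569] dividing [F_{569^24}:F_569] = 24, contradiction.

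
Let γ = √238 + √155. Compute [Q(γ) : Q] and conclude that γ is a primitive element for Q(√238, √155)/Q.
[Q(γ) : Q] = 4 (equivalently, Q(γ) = Q(√238, √155))

Obviously Q(γ) ⊆ Q(√238, √155), and [Q(√238, √155):Q] = 4 (since 238, 155 are distinct squarefree integers > 1 with 36890 not a perfect square). To show equality we compute the minimal polynomial of γ. From γ = √238 + √155: γ^2 = 238 + 2√(36890) + 155 = 393 + 2√(36890), so γ^2 - 393 = 2√(36890); squaring, (γ^2 - 393)^2 = 4·36890, i.e. γ^4 - 786γ^2 + 154449 - 147560 = 0, i.e. γ^4 - 786γ^2 + 6889 = 0. So γ is a root of x^4 - 786x^2 + 6889. This polynomial is irreducible over Q: it has no rational root (each ±√238 ± √155 is irrational), and any factorization into two quadratics over Q would force √(36890) ∈ Q (pairing opposite roots) or √238, √155 ∈ Q (other pairings), all impossible. Hence [Q(γ):Q] = 4 = [Q(√238, √155):Q], so Q(γ) = Q(√238, √155).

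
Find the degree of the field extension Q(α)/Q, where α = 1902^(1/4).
[Q(α):Q] = 4

α is a root of x^4 - 1902. By Eisenstein's criterion at the prime p = 2 (which divides the constant term 1902 but p^2 = 4 does not, since 1902 is squarefree), x^4 - 1902 is irreducible over Q. Hence [Q(α):Q] = 4.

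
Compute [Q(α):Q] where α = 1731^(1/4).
[Q(α):Q] = 4

α is a root of x^4 - 1731. By Eisenstein's criterion at the prime p = 3 (which divides the constant term 1731 but p^2 = 9 does not, since 1731 is squarefree), x^4 - 1731 is irreducible over Q. Hence [Q(α):Q] = 4.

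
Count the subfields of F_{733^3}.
F_{733^3} has 2 subfields

The subfields of F_{p^n} are exactly the fields F_{p^d} for d | n (each is the fixed field of the unique index-d subgroup of Gal(F_{p^n}/F_p) ≅ Z/nZ). The divisors of n = 3 are {1, 3}, giving 2 subfields: F_{733^1}, F_{733^3}.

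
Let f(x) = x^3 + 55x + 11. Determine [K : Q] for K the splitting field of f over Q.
[K : Q] = 6

By the rational root test, any rational root of the monic integer polynomial f(x) = x^3 + 55x + 11 must be an integer dividing the constant term 11, i.e. one of ±{1, 11}. Evaluating: f(1) = 67, f(-1) = -45, f(11) = 1947, f(-11) = -1925; none is 0, so f has no rational root and is therefore irreducible over Q (a cubic with no linear factor over a field is irreducible). For an irreducible cubic, the Galois group is A_3 or S_3 according as the discriminant disc(f) = -4a^3 - 27b^2 = -4·(55)^3 - 27·(11)^2 = -668767 is or is not a square in Q. Here disc(f) = -668767 is not a perfect square in Q, so the Galois group of f over Q is not contained in A_3 and must be all of S_3. The splitting field has degree |S_3| = 6 over Q, so [K : Q] = 6.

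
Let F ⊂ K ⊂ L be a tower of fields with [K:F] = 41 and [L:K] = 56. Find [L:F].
[L:F] = 2296

The tower law says that for any tower of field extensions F ⊂ K ⊂ L with finite degrees, [L:F] = [L:K] · [K:F]. Here this gives [L:F] = 56 · 41 = 2296.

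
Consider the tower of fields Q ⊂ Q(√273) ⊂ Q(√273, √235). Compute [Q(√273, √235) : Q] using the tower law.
[Q(√273, √235) : Q] = 4

[Q(√273):Q] = 2 (min poly x^2 - 273, irreducible since 273 is squarefree > 1). For the top step, suppose √235 ∈ Q(√273), say √235 = c + d√273 with c, d ∈ Q. Squaring: 235 = c^2 + 273d^2 + 2cd√273. Since √273 ∉ Q this forces 2cd = 0. If d = 0 then √235 = c ∈ Q, contradicting 235 squarefree > 1. If c = 0 then 235 = 273d^2, so 273·235 = (273d)^2 is a perfect square in Q — but 273·235 = 64155 is not a perfect square (since 273 and 235 are distinct squarefree integers). Contradiction. Hence √235 ∉ Q(√273), so x^2 - 235 stays irreducible over Q(√273) and [Q(√273, √235) : Q(√273)] = 2. By the tower law, [Q(√273, √235) : Q] = 2 · 2 = 4.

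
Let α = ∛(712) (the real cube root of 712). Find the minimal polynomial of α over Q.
m_α(x) = x^3 - 712

α satisfies α^3 = 712, so x^3 - 712 annihilates α. By the rational root test, a rational root p/q (in lowest terms) of x^3 - 712 would satisfy p^3 = 712 q^3, forcing q = 1 and p^3 = 712; but 712 is not a perfect cube, contradiction. A monic cubic over Q with no rational root is irreducible (any nontrivial factorization would include a linear factor). Hence x^3 - 712 is the minimal polynomial of α, and in particular [Q(α):Q] = 3.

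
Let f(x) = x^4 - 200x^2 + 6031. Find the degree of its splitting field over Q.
[K : Q] = 4

Solving the quadratic in x^2: x^2 = (200 ± √(200^2 - 4·6031))/2 = (200 ± √15876)/2 = (200 ± 126)/2, giving x^2 = 37 or x^2 = 163. So f(x) = (x^2 - 37)(x^2 - 163) and the roots of f are ±√37, ±√163. Hence the splitting field is K = Q(√37, √163). Since 37 and 163 are distinct squarefree integers > 1, their product 6031 is not a perfect square, so √163 ∉ Q(√37). By the tower law [K:Q] = [Q(√37,√163):Q(√37)] · [Q(√37):Q] = 2 · 2 = 4.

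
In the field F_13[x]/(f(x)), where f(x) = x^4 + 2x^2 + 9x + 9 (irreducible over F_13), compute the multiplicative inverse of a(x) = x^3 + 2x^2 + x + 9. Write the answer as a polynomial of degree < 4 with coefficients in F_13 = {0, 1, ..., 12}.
a(x)^(-1) ≡ 11x^3 + 11x^2 + 5x + 6 (mod f(x))

Since f is irreducible over F_13, F_13[x]/(f) is a field and a(x) ≠ 0 has an inverse. Apply the extended Euclidean algorithm to f(x) and a(x) in F_13[x]: f(x) = (x + 11)·a(x) + (5x^2 + 2x + 1);  a(x) = (8x + 5)·(5x^2 + 2x + 1) + (9x + 4);  (5x^2 + 2x + 1) = (2x + 8)·(9x + 4) + (8). The last nonzero remainder is the constant 8 = gcd(f, a) in F_13. Back-substituting through the division chain expresses 8 = s(x)·a(x) + t(x)·f(x) with s(x) ≡ 10x^3 + 10x^2 + x + 9 (mod f), so (10x^3 + 10x^2 + x + 9)·a(x) ≡ 8 (mod f). Multiplying by 8^(-1) ≡ 5 in F_13 gives a(x)^(-1) ≡ 5·(10x^3 + 10x^2 + x + 9) ≡ 11x^3 + 11x^2 + 5x + 6 (mod f). Check: (x^3 + 2x^2 + x + 9)·(11x^3 + 11x^2 + 5x + 6) = 11x^6 + 7x^5 + 12x^4 + 9x^3 + 12x^2 + 12x + 2 ≡ 1 (mod x^4 + 2x^2 + 9x + 9).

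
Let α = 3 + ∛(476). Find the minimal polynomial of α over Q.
m_α(x) = x^3 - 9x^2 + 27x - 503

Set β = α - 3 = ∛(476), so β^3 = 476. Then (α - 3)^3 - 476 = 0, i.e. α is a root of g(x) = (x - 3)^3 - 476 = x^3 - 9x^2 + 27x - 503. Since g(x) = h(x - 3) where h(x) = x^3 - 476, and h is irreducible over Q (because 476 is not a perfect cube, so h has no rational root, and a monic cubic with no rational root is irreducible), g is also irreducible (irreducibility is preserved under the substitution x → x - 3). Hence m_α(x) = x^3 - 9x^2 + 27x - 503.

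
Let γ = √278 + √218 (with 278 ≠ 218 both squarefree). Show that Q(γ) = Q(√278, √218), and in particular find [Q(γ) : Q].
[Q(γ) : Q] = 4 (equivalently, Q(γ) = Q(√278, √218))

Obviously Q(γ) ⊆ Q(√278, √218), and [Q(√278, √218):Q] = 4 (since 278, 218 are distinct squarefree integers > 1 with 60604 not a perfect square). To show equality we compute the minimal polynomial of γ. From γ = √278 + √218: γ^2 = 278 + 2√(60604) + 218 = 496 + 2√(60604), so γ^2 - 496 = 2√(60604); squaring, (γ^2 - 496)^2 = 4·60604, i.e. γ^4 - 992γ^2 + 246016 - 242416 = 0, i.e. γ^4 - 992γ^2 + 3600 = 0. So γ is a root of x^4 - 992x^2 + 3600. This polynomial is irreducible over Q: it has no rational root (each ±√278 ± √218 is irrational), and any factorization into two quadratics over Q would force √(60604) ∈ Q (pairing opposite roots) or √278, √218 ∈ Q (other pairings), all impossible. Hence [Q(γ):Q] = 4 = [Q(√278, √218):Q], so Q(γ) = Q(√278, √218).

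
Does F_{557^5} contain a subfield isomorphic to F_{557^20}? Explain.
No: F_{557^20} is not a subfield of F_{557^5}

F_{p^m} embeds in F_{p^n} iff m | n. Here 20 ∤ 5 (since 5 = 0·20 + 5 with remainder 5 ≠ 0), so F_{557^20} is not a subfield of F_{557^5}. Equivalently: if it were, the tower law would give 20 = [F_{557^20}:F_557] dividing [F_{557^5}:F_557] = 5, contradiction.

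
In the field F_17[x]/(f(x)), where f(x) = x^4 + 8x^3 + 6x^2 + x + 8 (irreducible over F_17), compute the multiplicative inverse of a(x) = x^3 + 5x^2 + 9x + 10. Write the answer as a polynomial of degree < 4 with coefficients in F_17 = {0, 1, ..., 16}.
a(x)^(-1) ≡ 4x^3 + 5x^2 + 12x + 11 (mod f(x))

Since f is irreducible over F_17, F_17[x]/(f) is a field and a(x) ≠ 0 has an inverse. Apply the extended Euclidean algorithm to f(x) and a(x) in F_17[x]: f(x) = (x + 3)·a(x) + (16x^2 + 15x + 12);  a(x) = (16x + 14)·(16x^2 + 15x + 12) + (15x + 12);  (16x^2 + 15x + 12) = (9x + 4)·(15x + 12) + (15). The last nonzero remainder is the constant 15 = gcd(f, a) in F_17. Back-substituting through the division chain expresses 15 = s(x)·a(x) + t(x)·f(x) with s(x) ≡ 9x^3 + 7x^2 + 10x + 12 (mod f), so (9x^3 + 7x^2 + 10x + 12)·a(x) ≡ 15 (mod f). Multiplying by 15^(-1) ≡ 8 in F_17 gives a(x)^(-1) ≡ 8·(9x^3 + 7x^2 + 10x + 12) ≡ 4x^3 + 5x^2 + 12x + 11 (mod f). Check: (x^3 + 5x^2 + 9x + 10)·(4x^3 + 5x^2 + 12x + 11) = 4x^6 + 8x^5 + 5x^4 + 3x^3 + 9x^2 + 15x + 8 ≡ 1 (mod x^4 + 8x^3 + 6x^2 + x + 8).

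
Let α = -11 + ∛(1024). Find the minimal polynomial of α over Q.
m_α(x) = x^3 + 33x^2 + 363x + 307

Set β = α + 11 = ∛(1024), so β^3 = 1024. Then (α + 11)^3 - 1024 = 0, i.e. α is a root of g(x) = (x + 11)^3 - 1024 = x^3 + 33x^2 + 363x + 307. Since g(x) = h(x + 11) where h(x) = x^3 - 1024, and h is irreducible over Q (because 1024 is not a perfect cube, so h has no rational root, and a monic cubic with no rational root is irreducible), g is also irreducible (irreducibility is preserved under the substitution x → x + 11). Hence m_α(x) = x^3 + 33x^2 + 363x + 307.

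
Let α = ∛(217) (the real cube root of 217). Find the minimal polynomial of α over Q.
m_α(x) = x^3 - 217

α satisfies α^3 = 217, so x^3 - 217 annihilates α. By the rational root test, a rational root p/q (in lowest terms) of x^3 - 217 would satisfy p^3 = 217 q^3, forcing q = 1 and p^3 = 217; but 217 is not a perfect cube, contradiction. A monic cubic over Q with no rational root is irreducible (any nontrivial factorization would include a linear factor). Hence x^3 - 217 is the minimal polynomial of α, and in particular [Q(α):Q] = 3.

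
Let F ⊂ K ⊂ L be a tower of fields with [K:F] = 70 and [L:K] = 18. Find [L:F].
[L:F] = 1260

The tower law says that for any tower of field extensions F ⊂ K ⊂ L with finite degrees, [L:F] = [L:K] · [K:F]. Here this gives [L:F] = 18 · 70 = 1260.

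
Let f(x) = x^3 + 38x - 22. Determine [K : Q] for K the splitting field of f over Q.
[K : Q] = 6

By the rational root test, any rational root of the monic integer polynomial f(x) = x^3 + 38x - 22 must be an integer dividing the constant term -22, i.e. one of ±{1, 2, 11, 22}. Evaluating: f(1) = 17, f(-1) = -61, f(2) = 62, f(-2) = -106, f(11) = 1727, f(-11) = -1771, f(22) = 11462, f(-22) = -11506; none is 0, so f has no rational root and is therefore irreducible over Q (a cubic with no linear factor over a field is irreducible). For an irreducible cubic, the Galois group is A_3 or S_3 according as the discriminant disc(f) = -4a^3 - 27b^2 = -4·(38)^3 - 27·(-22)^2 = -232556 is or is not a square in Q. Here disc(f) = -232556 is not a perfect square in Q, so the Galois group of f over Q is not contained in A_3 and must be all of S_3. The splitting field has degree |S_3| = 6 over Q, so [K : Q] = 6.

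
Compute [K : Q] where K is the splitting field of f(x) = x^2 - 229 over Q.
[K : Q] = 2

f(x) = x^2 - 229 factors as (x - √229)(x + √229). The splitting field is K = Q(√229). Since 229 is squarefree and > 1, it is not a perfect square, so x^2 - 229 is irreducible over Q and [Q(√229) : Q] = 2. Hence [K : Q] = 2.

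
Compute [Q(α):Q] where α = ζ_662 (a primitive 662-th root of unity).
[Q(α):Q] = 330

The minimal polynomial of ζ_662 over Q is the 662-th cyclotomic polynomial Φ_662(x), which is irreducible over Q and has degree φ(662) = 330. Hence [Q(α):Q] = φ(662) = 330.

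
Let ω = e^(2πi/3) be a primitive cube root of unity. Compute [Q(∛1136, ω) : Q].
[Q(∛1136, ω) : Q] = 6

[Q(∛1136):Q] = 3 (min poly x^3 - 1136, irreducible since 1136 is not a perfect cube). [Q(ω):Q] = 2 (min poly x^2 + x + 1). Since Q(∛1136) ⊂ R and ω ∉ R, we have ω ∉ Q(∛1136), so x^2 + x + 1 remains irreducible over Q(∛1136) and [Q(∛1136, ω) : Q(∛1136)] = 2. By the tower law, [Q(∛1136, ω) : Q] = 3 · 2 = 6. (In fact Q(∛1136, ω) is the splitting field of x^3 - 1136 over Q.)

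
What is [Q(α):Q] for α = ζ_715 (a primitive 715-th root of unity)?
[Q(α):Q] = 480

The minimal polynomial of ζ_715 over Q is the 715-th cyclotomic polynomial Φ_715(x), which is irreducible over Q and has degree φ(715) = 480. Hence [Q(α):Q] = φ(715) = 480.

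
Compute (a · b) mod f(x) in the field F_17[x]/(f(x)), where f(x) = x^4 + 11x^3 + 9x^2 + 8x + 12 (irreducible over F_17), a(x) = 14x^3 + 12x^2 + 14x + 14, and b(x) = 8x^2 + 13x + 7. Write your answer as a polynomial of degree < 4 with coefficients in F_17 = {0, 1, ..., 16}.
a · b ≡ 9x^3 + 10x^2 + 6x + 3 (mod f(x))

Multiply in F_17[x]: a(x)·b(x) = (14x^3 + 12x^2 + 14x + 14)·(8x^2 + 13x + 7) = 10x^5 + 6x^4 + 9x^3 + 4x^2 + 8x + 13. This has degree ≥ 4, so divide by f(x) over F_17: 10x^5 + 6x^4 + 9x^3 + 4x^2 + 8x + 13 = (10x + 15)·(x^4 + 11x^3 + 9x^2 + 8x + 12) + (9x^3 + 10x^2 + 6x + 3). Hence a·b ≡ 9x^3 + 10x^2 + 6x + 3 (mod f). (F_17[x]/(f) is a field with 17^4 = 83521 elements since f is irreducible of degree 4.)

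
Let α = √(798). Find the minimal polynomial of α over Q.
m_α(x) = x^2 - 798

α satisfies α^2 - 798 = 0, so x^2 - 798 annihilates α. Since d = 798 is squarefree and ≠ 1, it is not a perfect square in Q, so x^2 - 798 has no rational root and is therefore irreducible over Q (a degree-2 polynomial over a field is irreducible iff it has no root). Hence m_α(x) = x^2 - 798.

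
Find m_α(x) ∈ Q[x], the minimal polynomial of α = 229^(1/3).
m_α(x) = x^3 - 229

α satisfies α^3 = 229, so x^3 - 229 annihilates α. By the rational root test, a rational root p/q (in lowest terms) of x^3 - 229 would satisfy p^3 = 229 q^3, forcing q = 1 and p^3 = 229; but 229 is not a perfect cube, contradiction. A monic cubic over Q with no rational root is irreducible (any nontrivial factorization would include a linear factor). Hence x^3 - 229 is the minimal polynomial of α, and in particular [Q(α):Q] = 3.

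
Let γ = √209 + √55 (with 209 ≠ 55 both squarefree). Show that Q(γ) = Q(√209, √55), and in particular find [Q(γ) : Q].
[Q(γ) : Q] = 4 (equivalently, Q(γ) = Q(√209, √55))

Obviously Q(γ) ⊆ Q(√209, √55), and [Q(√209, √55):Q] = 4 (since 209, 55 are distinct squarefree integers > 1 with 11495 not a perfect square). To show equality we compute the minimal polynomial of γ. From γ = √209 + √55: γ^2 = 209 + 2√(11495) + 55 = 264 + 2√(11495), so γ^2 - 264 = 2√(11495); squaring, (γ^2 - 264)^2 = 4·11495, i.e. γ^4 - 528γ^2 + 69696 - 45980 = 0, i.e. γ^4 - 528γ^2 + 23716 = 0. So γ is a root of x^4 - 528x^2 + 23716. This polynomial is irreducible over Q: it has no rational root (each ±√209 ± √55 is irrational), and any factorization into two quadratics over Q would force √(11495) ∈ Q (pairing opposite roots) or √209, √55 ∈ Q (other pairings), all impossible. Hence [Q(γ):Q] = 4 = [Q(√209, √55):Q], so Q(γ) = Q(√209, √55).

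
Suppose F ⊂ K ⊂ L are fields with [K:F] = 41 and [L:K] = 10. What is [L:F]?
[L:F] = 410

The tower law says that for any tower of field extensions F ⊂ K ⊂ L with finite degrees, [L:F] = [L:K] · [K:F]. Here this gives [L:F] = 10 · 41 = 410.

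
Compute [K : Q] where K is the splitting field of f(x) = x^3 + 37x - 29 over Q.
[K : Q] = 6

By the rational root test, any rational root of the monic integer polynomial f(x) = x^3 + 37x - 29 must be an integer dividing the constant term -29, i.e. one of ±{1, 29}. Evaluating: f(1) = 9, f(-1) = -67, f(29) = 25433, f(-29) = -25491; none is 0, so f has no rational root and is therefore irreducible over Q (a cubic with no linear factor over a field is irreducible). For an irreducible cubic, the Galois group is A_3 or S_3 according as the discriminant disc(f) = -4a^3 - 27b^2 = -4·(37)^3 - 27·(-29)^2 = -225319 is or is not a square in Q. Here disc(f) = -225319 is not a perfect square in Q, so the Galois group of f over Q is not contained in A_3 and must be all of S_3. The splitting field has degree |S_3| = 6 over Q, so [K : Q] = 6.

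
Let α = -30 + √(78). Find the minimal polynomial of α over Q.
m_α(x) = x^2 + 60x + 822

From α + 30 = √(78), squaring gives (α + 30)^2 = 78, i.e. α^2 + 60α + 900 = 78, so α^2 + 60α + 822 = 0. The discriminant of x^2 + 60x + 822 is (60)^2 - 4·(822) = 3600 - 3288 = 312, and 4·(78) is not a perfect square in Q since 78 is squarefree and ≠ 1. Hence x^2 + 60x + 822 is irreducible over Q and is the minimal polynomial of α.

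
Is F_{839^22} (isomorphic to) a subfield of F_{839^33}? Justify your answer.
No: F_{839^22} is not a subfield of F_{839^33}

F_{p^m} embeds in F_{p^n} iff m | n. Here 22 ∤ 33 (since 33 = 1·22 + 11 with remainder 11 ≠ 0), so F_{839^22} is not a subfield of F_{839^33}. Equivalently: if it were, the tower law would give 22 = [F_{839^22}:F_839] dividing [F_{839^33}:F_839] = 33, contradiction.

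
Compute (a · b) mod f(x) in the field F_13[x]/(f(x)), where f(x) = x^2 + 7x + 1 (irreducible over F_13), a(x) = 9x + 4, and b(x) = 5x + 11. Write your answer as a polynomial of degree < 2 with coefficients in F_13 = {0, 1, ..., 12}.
a · b ≡ 12x + 12 (mod f(x))

Multiply in F_13[x]: a(x)·b(x) = (9x + 4)·(5x + 11) = 6x^2 + 2x + 5. This has degree ≥ 2, so divide by f(x) over F_13: 6x^2 + 2x + 5 = (6)·(x^2 + 7x + 1) + (12x + 12). Hence a·b ≡ 12x + 12 (mod f). (F_13[x]/(f) is a field with 13^2 = 169 elements since f is irreducible of degree 2.)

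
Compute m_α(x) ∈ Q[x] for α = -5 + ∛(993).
m_α(x) = x^3 + 15x^2 + 75x - 868

Set β = α + 5 = ∛(993), so β^3 = 993. Then (α + 5)^3 - 993 = 0, i.e. α is a root of g(x) = (x + 5)^3 - 993 = x^3 + 15x^2 + 75x - 868. Since g(x) = h(x + 5) where h(x) = x^3 - 993, and h is irreducible over Q (because 993 is not a perfect cube, so h has no rational root, and a monic cubic with no rational root is irreducible), g is also irreducible (irreducibility is preserved under the substitution x → x + 5). Hence m_α(x) = x^3 + 15x^2 + 75x - 868.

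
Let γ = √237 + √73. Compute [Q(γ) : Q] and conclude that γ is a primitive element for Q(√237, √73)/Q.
[Q(γ) : Q] = 4 (equivalently, Q(γ) = Q(√237, √73))

Obviously Q(γ) ⊆ Q(√237, √73), and [Q(√237, √73):Q] = 4 (since 237, 73 are distinct squarefree integers > 1 with 17301 not a perfect square). To show equality we compute the minimal polynomial of γ. From γ = √237 + √73: γ^2 = 237 + 2√(17301) + 73 = 310 + 2√(17301), so γ^2 - 310 = 2√(17301); squaring, (γ^2 - 310)^2 = 4·17301, i.e. γ^4 - 620γ^2 + 96100 - 69204 = 0, i.e. γ^4 - 620γ^2 + 26896 = 0. So γ is a root of x^4 - 620x^2 + 26896. This polynomial is irreducible over Q: it has no rational root (each ±√237 ± √73 is irrational), and any factorization into two quadratics over Q would force √(17301) ∈ Q (pairing opposite roots) or √237, √73 ∈ Q (other pairings), all impossible. Hence [Q(γ):Q] = 4 = [Q(√237, √73):Q], so Q(γ) = Q(√237, √73).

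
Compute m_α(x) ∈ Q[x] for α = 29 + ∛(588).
m_α(x) = x^3 - 87x^2 + 2523x - 24977

Set β = α - 29 = ∛(588), so β^3 = 588. Then (α - 29)^3 - 588 = 0, i.e. α is a root of g(x) = (x - 29)^3 - 588 = x^3 - 87x^2 + 2523x - 24977. Since g(x) = h(x - 29) where h(x) = x^3 - 588, and h is irreducible over Q (because 588 is not a perfect cube, so h has no rational root, and a monic cubic with no rational root is irreducible), g is also irreducible (irreducibility is preserved under the substitution x → x - 29). Hence m_α(x) = x^3 - 87x^2 + 2523x - 24977.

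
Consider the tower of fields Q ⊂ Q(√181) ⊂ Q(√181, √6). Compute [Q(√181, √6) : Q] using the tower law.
[Q(√181, √6) : Q] = 4

[Q(√181):Q] = 2 (min poly x^2 - 181, irreducible since 181 is squarefree > 1). For the top step, suppose √6 ∈ Q(√181), say √6 = c + d√181 with c, d ∈ Q. Squaring: 6 = c^2 + 181d^2 + 2cd√181. Since √181 ∉ Q this forces 2cd = 0. If d = 0 then √6 = c ∈ Q, contradicting 6 squarefree > 1. If c = 0 then 6 = 181d^2, so 181·6 = (181d)^2 is a perfect square in Q — but 181·6 = 1086 is not a perfect square (since 181 and 6 are distinct squarefree integers). Contradiction. Hence √6 ∉ Q(√181), so x^2 - 6 stays irreducible over Q(√181) and [Q(√181, √6) : Q(√181)] = 2. By the tower law, [Q(√181, √6) : Q] = 2 · 2 = 4.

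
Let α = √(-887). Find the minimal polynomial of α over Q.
m_α(x) = x^2 + 887

α satisfies α^2 + 887 = 0, so x^2 + 887 annihilates α. Since d = -887 is squarefree and ≠ 1, it is not a perfect square in Q, so x^2 + 887 has no rational root and is therefore irreducible over Q (a degree-2 polynomial over a field is irreducible iff it has no root). Hence m_α(x) = x^2 + 887.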